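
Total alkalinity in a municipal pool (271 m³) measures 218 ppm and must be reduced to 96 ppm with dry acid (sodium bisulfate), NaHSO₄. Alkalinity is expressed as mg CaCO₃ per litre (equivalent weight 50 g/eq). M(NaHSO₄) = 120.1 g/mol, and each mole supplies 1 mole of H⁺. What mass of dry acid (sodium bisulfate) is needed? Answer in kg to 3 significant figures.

79.4 kg

Volume: 271 m³ = 271,000 L.
Alkalinity to neutralize: (218 − 96) = 122 mg/L as CaCO₃ × 271,000 L = 33,060 g as CaCO₃.
Equivalents of H⁺ required: 33,060 ÷ 50 g/eq = 661.2 eq = 661.2 mol NaHSO₄.
Mass of NaHSO₄: 661.2 × 120.1 = 79,410 g.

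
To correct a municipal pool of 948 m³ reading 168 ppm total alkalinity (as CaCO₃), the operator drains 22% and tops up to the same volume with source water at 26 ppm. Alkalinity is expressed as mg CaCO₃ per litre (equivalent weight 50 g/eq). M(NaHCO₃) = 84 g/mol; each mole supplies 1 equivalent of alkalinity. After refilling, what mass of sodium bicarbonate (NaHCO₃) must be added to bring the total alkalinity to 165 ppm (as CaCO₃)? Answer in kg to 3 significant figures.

Volume: 948 m³ = 948,000 L.
After draining 22% and refilling: 168 × 0.78 + 26 × 0.22 = 136.76 ppm.
Deficit to target: 165 − 136.76 = 28.24 mg/L.
As CaCO₃: 28.24 mg/L × 948,000 L = 26,770 g; ÷ 50 g/eq ÷ 1 = 535.4 mol NaHCO₃.
Mass: 535.4 × 84 = 44,980 g.

45.0 kg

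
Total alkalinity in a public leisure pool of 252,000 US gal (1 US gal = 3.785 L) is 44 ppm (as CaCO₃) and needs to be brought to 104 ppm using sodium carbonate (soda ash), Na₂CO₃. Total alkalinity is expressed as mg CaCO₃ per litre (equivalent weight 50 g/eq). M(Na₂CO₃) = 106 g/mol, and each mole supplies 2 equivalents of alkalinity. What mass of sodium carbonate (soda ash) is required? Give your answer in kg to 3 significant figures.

60.7 kg

Volume: 252,000 US gal × 3.785 L/gal = 953,820 L.
Alkalinity to add: (104 − 44) = 60 mg/L as CaCO₃ × 953,820 L = 57,230 g as CaCO₃.
Equivalents: 57,230 g ÷ 50 g/eq = 1145 eq.
Each mole of Na₂CO₃ supplies 2 eq, so 1145 / 2 = 572.3 mol.
Mass: 572.3 mol × 106 g/mol = 60,660 g.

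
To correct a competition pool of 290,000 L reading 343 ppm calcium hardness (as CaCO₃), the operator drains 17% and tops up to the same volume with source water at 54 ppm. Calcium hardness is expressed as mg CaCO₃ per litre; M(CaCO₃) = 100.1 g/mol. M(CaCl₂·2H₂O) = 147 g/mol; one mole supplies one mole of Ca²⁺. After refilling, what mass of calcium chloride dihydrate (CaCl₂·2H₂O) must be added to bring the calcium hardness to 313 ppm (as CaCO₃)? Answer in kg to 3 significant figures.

8.15 kg

After draining 17% and refilling: 343 × 0.83 + 54 × 0.17 = 293.87 ppm.
Deficit to target: 313 − 293.87 = 19.13 mg/L.
As CaCO₃: 19.13 mg/L × 290,000 L = 5548 g; ÷ 100.1 = 55.42 mol Ca²⁺.
Mass: 55.42 × 147 = 8147 g.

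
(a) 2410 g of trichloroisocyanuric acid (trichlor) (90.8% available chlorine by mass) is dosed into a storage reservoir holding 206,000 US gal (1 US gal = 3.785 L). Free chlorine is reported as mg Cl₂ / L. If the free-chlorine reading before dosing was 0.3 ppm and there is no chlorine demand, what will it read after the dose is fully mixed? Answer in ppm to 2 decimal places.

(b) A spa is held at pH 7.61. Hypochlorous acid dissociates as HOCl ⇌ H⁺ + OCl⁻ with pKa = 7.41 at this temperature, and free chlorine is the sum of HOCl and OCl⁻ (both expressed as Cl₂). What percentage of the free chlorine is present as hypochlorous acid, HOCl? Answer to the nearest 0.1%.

(a) Volume: 206,000 US gal × 3.785 L/gal = 779,710 L.
(a) Available chlorine delivered: 2410 g × 0.908 = 2188 g as Cl₂.
(a) Concentration rise: 2188 g / 779,710 L = 2.807 mg/L = 2.81 ppm.
(a) Final FC: 0.3 + 2.81 = 3.11 ppm.

(b) [OCl⁻]/[HOCl] = 10^(pH − pKa) = 10^(7.61 − 7.41) = 10^0.20 = 1.585.
(b) Fraction as HOCl = 1 / (1 + 1.585) = 0.3869.

(a) 3.11 ppm; (b) 38.7%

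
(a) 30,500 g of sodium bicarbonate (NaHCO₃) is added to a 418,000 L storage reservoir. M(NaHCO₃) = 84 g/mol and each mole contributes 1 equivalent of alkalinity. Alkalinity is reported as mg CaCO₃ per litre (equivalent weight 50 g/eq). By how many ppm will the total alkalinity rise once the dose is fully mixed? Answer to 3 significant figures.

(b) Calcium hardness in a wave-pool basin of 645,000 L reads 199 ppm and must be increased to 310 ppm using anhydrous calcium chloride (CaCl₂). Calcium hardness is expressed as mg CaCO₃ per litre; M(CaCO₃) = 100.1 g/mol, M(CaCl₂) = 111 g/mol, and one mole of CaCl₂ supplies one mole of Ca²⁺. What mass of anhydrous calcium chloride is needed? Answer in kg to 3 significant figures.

(a) 43.4 ppm; (b) 79.4 kg

(a) Moles of NaHCO₃: 30,500 g ÷ 84 g/mol = 363.1 mol → 363.1 eq of alkalinity.
(a) As CaCO₃: 363.1 eq × 50 g/eq = 18,150 g.
(a) Rise: 18,150 g / 418,000 L × 1000 = 43.43 mg/L.

(b) Hardness to add: (310 − 199) = 111 mg/L as CaCO₃ × 645,000 L = 71,600 g as CaCO₃.
(b) Moles of Ca²⁺ (1 mol Ca²⁺ ≡ 1 mol CaCO₃): 71,600 / 100.1 g/mol = 715.2 mol.
(b) Mass of CaCl₂: 715.2 × 111 = 79,390 g.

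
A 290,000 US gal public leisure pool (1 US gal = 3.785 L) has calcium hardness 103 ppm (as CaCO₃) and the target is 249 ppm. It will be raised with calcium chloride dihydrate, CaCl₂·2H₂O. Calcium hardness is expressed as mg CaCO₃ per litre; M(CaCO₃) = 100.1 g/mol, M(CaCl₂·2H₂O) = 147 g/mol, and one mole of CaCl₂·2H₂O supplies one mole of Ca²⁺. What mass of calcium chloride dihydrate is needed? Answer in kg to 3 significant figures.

235 kg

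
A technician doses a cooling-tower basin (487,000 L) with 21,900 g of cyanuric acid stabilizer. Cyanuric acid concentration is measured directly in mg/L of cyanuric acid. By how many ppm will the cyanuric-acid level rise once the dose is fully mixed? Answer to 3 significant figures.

45.0 ppm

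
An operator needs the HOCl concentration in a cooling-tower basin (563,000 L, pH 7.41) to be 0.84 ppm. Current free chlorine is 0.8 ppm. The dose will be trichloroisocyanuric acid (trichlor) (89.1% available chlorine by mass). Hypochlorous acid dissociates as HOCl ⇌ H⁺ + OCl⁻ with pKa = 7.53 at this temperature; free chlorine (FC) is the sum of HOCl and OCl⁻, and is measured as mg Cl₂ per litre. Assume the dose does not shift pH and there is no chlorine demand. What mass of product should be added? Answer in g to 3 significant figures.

428 g

[OCl⁻]/[HOCl] = 10^(pH − pKa) = 10^(7.41 − 7.53) = 0.7586; fraction as HOCl = 1/(1 + 0.7586) = 0.5686.
Free chlorine required for 0.84 ppm HOCl: 0.84 / 0.5686 = 1.477 ppm.
FC to add: 1.477 − 0.8 = 0.6772 mg/L as Cl₂.
Cl₂ equivalent: 0.6772 mg/L × 563,000 L = 381.3 g.
Product at 89.1% available Cl: 381.3 / 0.891 = 427.9 g.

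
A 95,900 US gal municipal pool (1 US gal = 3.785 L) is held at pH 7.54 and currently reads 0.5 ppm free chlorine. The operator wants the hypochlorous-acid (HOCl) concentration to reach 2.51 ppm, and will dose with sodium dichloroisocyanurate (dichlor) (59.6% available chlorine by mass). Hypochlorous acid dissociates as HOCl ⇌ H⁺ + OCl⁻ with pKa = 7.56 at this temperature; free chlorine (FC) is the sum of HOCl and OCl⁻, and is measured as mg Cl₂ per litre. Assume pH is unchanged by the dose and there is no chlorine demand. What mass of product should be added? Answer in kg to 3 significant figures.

2.68 kg

Volume: 95,900 US gal × 3.785 L/gal = 362,982 L.
[OCl⁻]/[HOCl] = 10^(pH − pKa) = 10^(7.54 − 7.56) = 0.955; fraction as HOCl = 1/(1 + 0.955) = 0.5115.
Free chlorine required for 2.51 ppm HOCl: 2.51 / 0.5115 = 4.907 ppm.
FC to add: 4.907 − 0.5 = 4.407 mg/L as Cl₂.
Cl₂ equivalent: 4.407 mg/L × 362,982 L = 1600 g.
Product at 59.6% available Cl: 1600 / 0.596 = 2684 g.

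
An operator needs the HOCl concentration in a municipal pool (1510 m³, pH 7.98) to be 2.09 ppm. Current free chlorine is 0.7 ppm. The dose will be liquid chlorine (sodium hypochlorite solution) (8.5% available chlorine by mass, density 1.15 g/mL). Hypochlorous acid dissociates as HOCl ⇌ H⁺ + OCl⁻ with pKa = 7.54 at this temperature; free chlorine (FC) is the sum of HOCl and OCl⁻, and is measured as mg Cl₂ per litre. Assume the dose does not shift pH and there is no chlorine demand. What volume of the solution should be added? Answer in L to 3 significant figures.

Volume: 1510 m³ = 1,510,000 L.
[OCl⁻]/[HOCl] = 10^(pH − pKa) = 10^(7.98 − 7.54) = 2.754; fraction as HOCl = 1/(1 + 2.754) = 0.2664.
Free chlorine required for 2.09 ppm HOCl: 2.09 / 0.2664 = 7.846 ppm.
FC to add: 7.846 − 0.7 = 7.146 mg/L as Cl₂.
Cl₂ equivalent: 7.146 mg/L × 1,510,000 L = 10,790 g.
Product at 8.5% available Cl: 10,790 / 0.085 = 127,000 g.
Volume: 127,000 g ÷ 1.15 g/mL = 110,400 mL.

110 L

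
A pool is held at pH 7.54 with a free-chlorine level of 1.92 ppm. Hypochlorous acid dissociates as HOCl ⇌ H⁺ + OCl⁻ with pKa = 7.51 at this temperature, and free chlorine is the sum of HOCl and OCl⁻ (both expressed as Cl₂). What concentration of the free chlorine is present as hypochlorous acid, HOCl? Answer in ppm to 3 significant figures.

[OCl⁻]/[HOCl] = 10^(pH − pKa) = 10^(7.54 − 7.51) = 10^0.03 = 1.072.
Fraction as HOCl = 1 / (1 + 1.072) = 0.4827.
HOCl = 0.4827 × 1.92 ppm = 0.9269 ppm.

0.927 ppm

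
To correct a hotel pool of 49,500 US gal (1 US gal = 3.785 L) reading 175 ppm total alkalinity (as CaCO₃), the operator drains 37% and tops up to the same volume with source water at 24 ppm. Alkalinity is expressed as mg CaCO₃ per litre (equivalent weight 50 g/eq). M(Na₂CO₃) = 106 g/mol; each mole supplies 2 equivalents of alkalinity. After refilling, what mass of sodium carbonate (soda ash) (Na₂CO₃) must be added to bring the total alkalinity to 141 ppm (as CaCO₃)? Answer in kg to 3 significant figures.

4.34 kg

Volume: 49,500 US gal × 3.785 L/gal = 187,358 L.
After draining 37% and refilling: 175 × 0.63 + 24 × 0.37 = 119.13 ppm.
Deficit to target: 141 − 119.13 = 21.87 mg/L.
As CaCO₃: 21.87 mg/L × 187,358 L = 4098 g; ÷ 50 g/eq ÷ 2 = 40.98 mol Na₂CO₃.
Mass: 40.98 × 106 = 4343 g.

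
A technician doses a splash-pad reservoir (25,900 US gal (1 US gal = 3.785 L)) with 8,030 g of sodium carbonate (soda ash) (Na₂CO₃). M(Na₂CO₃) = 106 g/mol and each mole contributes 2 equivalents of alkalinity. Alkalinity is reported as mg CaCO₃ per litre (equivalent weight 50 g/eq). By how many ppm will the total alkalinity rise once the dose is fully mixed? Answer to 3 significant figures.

77.3 ppm

Volume: 25,900 US gal × 3.785 L/gal = 98,032 L.
Moles of Na₂CO₃: 8,030 g ÷ 106 g/mol = 75.75 mol → 151.5 eq of alkalinity.
As CaCO₃: 151.5 eq × 50 g/eq = 7575 g.
Rise: 7575 g / 98,032 L × 1000 = 77.28 mg/L.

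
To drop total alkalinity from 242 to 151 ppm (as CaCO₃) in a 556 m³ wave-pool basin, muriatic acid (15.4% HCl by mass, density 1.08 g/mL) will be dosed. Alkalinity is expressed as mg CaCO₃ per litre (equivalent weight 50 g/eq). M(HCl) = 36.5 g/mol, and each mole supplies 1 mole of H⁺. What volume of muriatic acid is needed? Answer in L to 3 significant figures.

222 L

Volume: 556 m³ = 556,000 L.
Alkalinity to neutralize: (242 − 151) = 91 mg/L as CaCO₃ × 556,000 L = 50,600 g as CaCO₃.
Equivalents of H⁺ required: 50,600 ÷ 50 g/eq = 1012 eq = 1012 mol HCl.
Mass of HCl: 1012 × 36.5 = 36,940 g.
Mass of 15.4% solution: 36,940 / 0.154 = 239,800 g.
Volume: 239,800 g ÷ 1.08 g/mL = 222,100 mL.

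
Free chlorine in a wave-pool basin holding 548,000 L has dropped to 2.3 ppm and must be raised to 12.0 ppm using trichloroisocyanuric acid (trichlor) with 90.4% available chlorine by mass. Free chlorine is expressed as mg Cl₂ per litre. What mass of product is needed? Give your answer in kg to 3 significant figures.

5.88 kg

Chlorine deficit: 12.0 − 2.3 = 9.7 ppm = 9.7 mg/L as Cl₂.
Cl₂ equivalent needed: 9.7 mg/L × 548,000 L = 5,316,000 mg = 5316 g.
Product at 90.4% available chlorine: 5316 / 0.904 = 5880 g.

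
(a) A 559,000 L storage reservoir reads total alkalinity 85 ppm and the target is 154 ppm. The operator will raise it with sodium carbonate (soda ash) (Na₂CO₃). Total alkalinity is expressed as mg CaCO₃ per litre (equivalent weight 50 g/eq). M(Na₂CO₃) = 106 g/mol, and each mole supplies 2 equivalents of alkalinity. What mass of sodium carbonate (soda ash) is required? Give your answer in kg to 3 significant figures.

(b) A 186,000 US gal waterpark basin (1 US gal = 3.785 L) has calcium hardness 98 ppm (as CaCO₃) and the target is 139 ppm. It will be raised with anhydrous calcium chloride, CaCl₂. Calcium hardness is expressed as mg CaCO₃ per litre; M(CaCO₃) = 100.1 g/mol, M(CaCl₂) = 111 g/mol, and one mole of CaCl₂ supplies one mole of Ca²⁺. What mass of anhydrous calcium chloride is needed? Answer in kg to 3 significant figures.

(a) 40.9 kg; (b) 32.0 kg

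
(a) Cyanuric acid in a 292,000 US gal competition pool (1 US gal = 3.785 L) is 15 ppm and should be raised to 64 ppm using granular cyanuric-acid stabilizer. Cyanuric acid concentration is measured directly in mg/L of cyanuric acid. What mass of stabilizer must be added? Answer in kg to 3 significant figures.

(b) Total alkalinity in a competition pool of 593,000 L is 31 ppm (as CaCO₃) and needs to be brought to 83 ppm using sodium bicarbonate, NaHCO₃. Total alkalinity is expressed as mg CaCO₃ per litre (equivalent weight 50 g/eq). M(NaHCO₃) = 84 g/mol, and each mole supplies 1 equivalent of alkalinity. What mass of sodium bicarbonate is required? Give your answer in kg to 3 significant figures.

(a) 54.2 kg; (b) 51.8 kg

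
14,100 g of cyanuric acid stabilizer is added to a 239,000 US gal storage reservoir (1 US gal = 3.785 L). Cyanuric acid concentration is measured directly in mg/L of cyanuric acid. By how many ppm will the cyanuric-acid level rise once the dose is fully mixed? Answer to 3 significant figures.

15.6 ppm

Volume: 239,000 US gal × 3.785 L/gal = 904,615 L.
Rise: 14,100 g / 904,615 L × 1000 = 15.59 mg/L.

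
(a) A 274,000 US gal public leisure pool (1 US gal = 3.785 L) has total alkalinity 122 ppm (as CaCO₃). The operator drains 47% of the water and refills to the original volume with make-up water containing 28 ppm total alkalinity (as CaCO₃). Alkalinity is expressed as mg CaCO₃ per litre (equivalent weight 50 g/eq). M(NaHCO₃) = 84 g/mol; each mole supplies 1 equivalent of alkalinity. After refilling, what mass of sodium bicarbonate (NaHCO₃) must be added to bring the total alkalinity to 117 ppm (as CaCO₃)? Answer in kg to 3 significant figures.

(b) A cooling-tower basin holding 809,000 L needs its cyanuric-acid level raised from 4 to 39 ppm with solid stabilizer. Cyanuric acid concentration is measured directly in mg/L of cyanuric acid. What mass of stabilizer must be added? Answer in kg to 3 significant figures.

(a) Volume: 274,000 US gal × 3.785 L/gal = 1,037,090 L.
(a) After draining 47% and refilling: 122 × 0.53 + 28 × 0.47 = 77.82 ppm.
(a) Deficit to target: 117 − 77.82 = 39.18 mg/L.
(a) As CaCO₃: 39.18 mg/L × 1,037,090 L = 40,630 g; ÷ 50 g/eq ÷ 1 = 812.7 mol NaHCO₃.
(a) Mass: 812.7 × 84 = 68,260 g.

(b) CYA to add: (39 − 4) = 35 mg/L × 809,000 L = 28,320 g cyanuric acid.

(a) 68.3 kg; (b) 28.3 kg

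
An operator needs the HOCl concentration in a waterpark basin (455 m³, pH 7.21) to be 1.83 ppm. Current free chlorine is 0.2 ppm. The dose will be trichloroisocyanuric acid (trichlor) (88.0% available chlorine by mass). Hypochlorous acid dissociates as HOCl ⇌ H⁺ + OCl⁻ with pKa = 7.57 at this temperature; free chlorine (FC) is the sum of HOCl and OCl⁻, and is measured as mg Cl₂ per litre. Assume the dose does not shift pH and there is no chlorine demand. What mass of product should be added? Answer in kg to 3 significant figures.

Volume: 455 m³ = 455,000 L.
[OCl⁻]/[HOCl] = 10^(pH − pKa) = 10^(7.21 − 7.57) = 0.4365; fraction as HOCl = 1/(1 + 0.4365) = 0.6961.
Free chlorine required for 1.83 ppm HOCl: 1.83 / 0.6961 = 2.629 ppm.
FC to add: 2.629 − 0.2 = 2.429 mg/L as Cl₂.
Cl₂ equivalent: 2.429 mg/L × 455,000 L = 1105 g.
Product at 88.0% available Cl: 1105 / 0.88 = 1256 g.

1.26 kg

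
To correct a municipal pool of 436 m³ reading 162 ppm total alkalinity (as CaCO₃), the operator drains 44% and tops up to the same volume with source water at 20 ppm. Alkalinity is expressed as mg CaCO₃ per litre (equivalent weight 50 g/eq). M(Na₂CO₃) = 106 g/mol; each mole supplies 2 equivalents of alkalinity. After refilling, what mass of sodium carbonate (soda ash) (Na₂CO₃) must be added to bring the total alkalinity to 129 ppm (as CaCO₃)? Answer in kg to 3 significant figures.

13.6 kg

Volume: 436 m³ = 436,000 L.
After draining 44% and refilling: 162 × 0.56 + 20 × 0.44 = 99.52 ppm.
Deficit to target: 129 − 99.52 = 29.48 mg/L.
As CaCO₃: 29.48 mg/L × 436,000 L = 12,850 g; ÷ 50 g/eq ÷ 2 = 128.5 mol Na₂CO₃.
Mass: 128.5 × 106 = 13,620 g.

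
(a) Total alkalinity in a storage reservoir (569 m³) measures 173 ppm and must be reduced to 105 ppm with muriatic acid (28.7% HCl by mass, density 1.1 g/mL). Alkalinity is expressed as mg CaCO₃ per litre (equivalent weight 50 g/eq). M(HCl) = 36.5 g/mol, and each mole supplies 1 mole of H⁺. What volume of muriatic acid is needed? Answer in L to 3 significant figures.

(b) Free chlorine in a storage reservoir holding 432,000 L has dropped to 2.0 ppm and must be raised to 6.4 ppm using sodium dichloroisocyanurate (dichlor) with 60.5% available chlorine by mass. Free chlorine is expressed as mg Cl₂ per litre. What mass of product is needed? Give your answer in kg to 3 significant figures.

(a) Volume: 569 m³ = 569,000 L.
(a) Alkalinity to neutralize: (173 − 105) = 68 mg/L as CaCO₃ × 569,000 L = 38,690 g as CaCO₃.
(a) Equivalents of H⁺ required: 38,690 ÷ 50 g/eq = 773.8 eq = 773.8 mol HCl.
(a) Mass of HCl: 773.8 × 36.5 = 28,250 g.
(a) Mass of 28.7% solution: 28,250 / 0.287 = 98,420 g.
(a) Volume: 98,420 g ÷ 1.1 g/mL = 89,470 mL.

(b) Chlorine deficit: 6.4 − 2.0 = 4.4 ppm = 4.4 mg/L as Cl₂.
(b) Cl₂ equivalent needed: 4.4 mg/L × 432,000 L = 1,901,000 mg = 1901 g.
(b) Product at 60.5% available chlorine: 1901 / 0.605 = 3142 g.

(a) 89.5 L; (b) 3.14 kg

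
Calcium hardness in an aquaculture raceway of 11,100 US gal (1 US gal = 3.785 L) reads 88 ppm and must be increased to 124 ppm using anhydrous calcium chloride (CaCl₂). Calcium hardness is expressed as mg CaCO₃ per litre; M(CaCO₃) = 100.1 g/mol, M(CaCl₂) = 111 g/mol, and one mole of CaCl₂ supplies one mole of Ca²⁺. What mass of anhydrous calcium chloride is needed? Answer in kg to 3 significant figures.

1.68 kg

Volume: 11,100 US gal × 3.785 L/gal = 42,014 L.
Hardness to add: (124 − 88) = 36 mg/L as CaCO₃ × 42,014 L = 1512 g as CaCO₃.
Moles of Ca²⁺ (1 mol Ca²⁺ ≡ 1 mol CaCO₃): 1512 / 100.1 g/mol = 15.11 mol.
Mass of CaCl₂: 15.11 × 111 = 1677 g.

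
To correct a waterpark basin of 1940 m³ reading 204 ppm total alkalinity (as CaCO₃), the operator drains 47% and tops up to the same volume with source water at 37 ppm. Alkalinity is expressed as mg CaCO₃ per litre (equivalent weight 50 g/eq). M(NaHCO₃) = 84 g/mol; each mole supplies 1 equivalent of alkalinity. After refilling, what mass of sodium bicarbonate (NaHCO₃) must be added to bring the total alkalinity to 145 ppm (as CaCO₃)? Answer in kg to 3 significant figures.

63.5 kg

Volume: 1940 m³ = 1,940,000 L.
After draining 47% and refilling: 204 × 0.53 + 37 × 0.47 = 125.51 ppm.
Deficit to target: 145 − 125.51 = 19.49 mg/L.
As CaCO₃: 19.49 mg/L × 1,940,000 L = 37,810 g; ÷ 50 g/eq ÷ 1 = 756.2 mol NaHCO₃.
Mass: 756.2 × 84 = 63,520 g.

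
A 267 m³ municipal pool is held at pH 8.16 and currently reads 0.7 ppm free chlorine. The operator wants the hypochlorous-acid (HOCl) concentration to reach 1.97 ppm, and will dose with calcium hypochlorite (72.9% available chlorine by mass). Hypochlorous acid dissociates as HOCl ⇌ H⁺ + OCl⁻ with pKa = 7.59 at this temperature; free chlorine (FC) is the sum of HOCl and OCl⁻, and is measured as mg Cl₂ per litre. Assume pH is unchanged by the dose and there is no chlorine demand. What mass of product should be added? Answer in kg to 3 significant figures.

Volume: 267 m³ = 267,000 L.
[OCl⁻]/[HOCl] = 10^(pH − pKa) = 10^(8.16 − 7.59) = 3.715; fraction as HOCl = 1/(1 + 3.715) = 0.2121.
Free chlorine required for 1.97 ppm HOCl: 1.97 / 0.2121 = 9.289 ppm.
FC to add: 9.289 − 0.7 = 8.589 mg/L as Cl₂.
Cl₂ equivalent: 8.589 mg/L × 267,000 L = 2293 g.
Product at 72.9% available Cl: 2293 / 0.729 = 3146 g.

3.15 kg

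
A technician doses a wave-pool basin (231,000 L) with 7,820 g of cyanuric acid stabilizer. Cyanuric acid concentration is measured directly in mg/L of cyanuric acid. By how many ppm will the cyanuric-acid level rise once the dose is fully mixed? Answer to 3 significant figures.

Rise: 7,820 g / 231,000 L × 1000 = 33.85 mg/L.

33.9 ppm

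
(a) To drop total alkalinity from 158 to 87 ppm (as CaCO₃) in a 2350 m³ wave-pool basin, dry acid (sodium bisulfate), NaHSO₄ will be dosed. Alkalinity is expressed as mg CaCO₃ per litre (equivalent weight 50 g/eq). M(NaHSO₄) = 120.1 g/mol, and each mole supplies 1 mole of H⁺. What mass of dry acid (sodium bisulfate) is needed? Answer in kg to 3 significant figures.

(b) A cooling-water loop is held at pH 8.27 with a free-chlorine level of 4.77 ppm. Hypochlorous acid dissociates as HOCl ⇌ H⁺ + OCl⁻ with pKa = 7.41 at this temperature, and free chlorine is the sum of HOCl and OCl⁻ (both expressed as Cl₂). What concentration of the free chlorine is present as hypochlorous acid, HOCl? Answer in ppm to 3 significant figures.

(a) Volume: 2350 m³ = 2,350,000 L.
(a) Alkalinity to neutralize: (158 − 87) = 71 mg/L as CaCO₃ × 2,350,000 L = 166,800 g as CaCO₃.
(a) Equivalents of H⁺ required: 166,800 ÷ 50 g/eq = 3337 eq = 3337 mol NaHSO₄.
(a) Mass of NaHSO₄: 3337 × 120.1 = 400,800 g.

(b) [OCl⁻]/[HOCl] = 10^(pH − pKa) = 10^(8.27 − 7.41) = 10^0.86 = 7.244.
(b) Fraction as HOCl = 1 / (1 + 7.244) = 0.1213.
(b) HOCl = 0.1213 × 4.77 ppm = 0.5786 ppm.

(a) 401 kg; (b) 0.579 ppm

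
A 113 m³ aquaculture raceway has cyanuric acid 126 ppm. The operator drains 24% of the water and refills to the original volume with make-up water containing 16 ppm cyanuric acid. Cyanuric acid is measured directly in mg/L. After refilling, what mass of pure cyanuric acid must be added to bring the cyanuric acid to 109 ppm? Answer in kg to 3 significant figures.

Volume: 113 m³ = 113,000 L.
After draining 24% and refilling: 126 × 0.76 + 16 × 0.24 = 99.6 ppm.
Deficit to target: 109 − 99.6 = 9.4 mg/L.
Mass: 9.4 mg/L × 113,000 L = 1062 g cyanuric acid.

1.06 kg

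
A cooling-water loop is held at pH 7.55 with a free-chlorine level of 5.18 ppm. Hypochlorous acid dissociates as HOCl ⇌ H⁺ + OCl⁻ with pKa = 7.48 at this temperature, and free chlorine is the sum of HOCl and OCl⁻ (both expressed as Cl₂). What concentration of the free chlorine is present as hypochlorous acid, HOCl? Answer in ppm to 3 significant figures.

[OCl⁻]/[HOCl] = 10^(pH − pKa) = 10^(7.55 − 7.48) = 10^0.07 = 1.175.
Fraction as HOCl = 1 / (1 + 1.175) = 0.4598.
HOCl = 0.4598 × 5.18 ppm = 2.382 ppm.

2.38 ppm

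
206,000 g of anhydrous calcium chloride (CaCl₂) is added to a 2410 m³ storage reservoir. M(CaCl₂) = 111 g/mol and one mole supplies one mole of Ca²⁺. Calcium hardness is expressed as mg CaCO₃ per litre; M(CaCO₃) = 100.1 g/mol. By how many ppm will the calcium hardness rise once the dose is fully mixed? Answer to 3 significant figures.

Volume: 2410 m³ = 2,410,000 L.
Moles of Ca²⁺: 206,000 g ÷ 111 g/mol = 1856 mol.
As CaCO₃: 1856 mol × 100.1 g/mol = 185,800 g.
Rise: 185,800 g / 2,410,000 L × 1000 = 77.08 mg/L.

77.1 ppm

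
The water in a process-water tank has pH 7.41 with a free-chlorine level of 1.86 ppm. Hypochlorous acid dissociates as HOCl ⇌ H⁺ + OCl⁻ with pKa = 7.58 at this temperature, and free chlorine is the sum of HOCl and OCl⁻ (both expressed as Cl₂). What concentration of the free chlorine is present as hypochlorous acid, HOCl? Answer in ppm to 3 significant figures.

1.11 ppm

[OCl⁻]/[HOCl] = 10^(pH − pKa) = 10^(7.41 − 7.58) = 10^-0.17 = 0.6761.
Fraction as HOCl = 1 / (1 + 0.6761) = 0.5966.
HOCl = 0.5966 × 1.86 ppm = 1.11 ppm.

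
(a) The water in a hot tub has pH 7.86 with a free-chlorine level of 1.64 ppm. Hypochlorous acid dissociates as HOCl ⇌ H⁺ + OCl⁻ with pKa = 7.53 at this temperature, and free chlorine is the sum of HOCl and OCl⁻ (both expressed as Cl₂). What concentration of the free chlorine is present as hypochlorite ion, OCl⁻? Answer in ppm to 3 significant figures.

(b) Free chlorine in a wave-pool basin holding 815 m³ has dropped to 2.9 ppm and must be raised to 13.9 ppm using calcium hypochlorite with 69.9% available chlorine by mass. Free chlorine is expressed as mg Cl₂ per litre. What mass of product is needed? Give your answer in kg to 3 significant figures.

(a) [OCl⁻]/[HOCl] = 10^(pH − pKa) = 10^(7.86 − 7.53) = 10^0.33 = 2.138.
(a) Fraction as HOCl = 1 / (1 + 2.138) = 0.3187.
(a) OCl⁻ = (1 − 0.3187) × 1.64 ppm = 1.117 ppm.

(b) Volume: 815 m³ = 815,000 L.
(b) Chlorine deficit: 13.9 − 2.9 = 11 ppm = 11 mg/L as Cl₂.
(b) Cl₂ equivalent needed: 11 mg/L × 815,000 L = 8,965,000 mg = 8965 g.
(b) Product at 69.9% available chlorine: 8965 / 0.699 = 12,830 g.

(a) 1.12 ppm; (b) 12.8 kg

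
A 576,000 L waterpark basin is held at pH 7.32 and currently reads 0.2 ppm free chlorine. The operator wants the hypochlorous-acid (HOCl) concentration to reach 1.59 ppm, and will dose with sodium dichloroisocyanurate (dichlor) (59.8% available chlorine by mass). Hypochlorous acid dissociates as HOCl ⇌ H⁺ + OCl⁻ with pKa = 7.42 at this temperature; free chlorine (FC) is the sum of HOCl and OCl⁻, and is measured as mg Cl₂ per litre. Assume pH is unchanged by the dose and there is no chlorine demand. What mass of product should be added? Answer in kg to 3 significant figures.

[OCl⁻]/[HOCl] = 10^(pH − pKa) = 10^(7.32 − 7.42) = 0.7943; fraction as HOCl = 1/(1 + 0.7943) = 0.5573.
Free chlorine required for 1.59 ppm HOCl: 1.59 / 0.5573 = 2.853 ppm.
FC to add: 2.853 − 0.2 = 2.653 mg/L as Cl₂.
Cl₂ equivalent: 2.653 mg/L × 576,000 L = 1528 g.
Product at 59.8% available Cl: 1528 / 0.598 = 2555 g.

2.56 kg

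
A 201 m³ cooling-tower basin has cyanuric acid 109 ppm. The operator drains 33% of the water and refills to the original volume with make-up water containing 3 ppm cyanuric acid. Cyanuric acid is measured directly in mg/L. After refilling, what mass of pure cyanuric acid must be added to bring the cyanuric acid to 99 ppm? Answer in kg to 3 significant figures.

5.02 kg

Volume: 201 m³ = 201,000 L.
After draining 33% and refilling: 109 × 0.67 + 3 × 0.33 = 74.02 ppm.
Deficit to target: 99 − 74.02 = 24.98 mg/L.
Mass: 24.98 mg/L × 201,000 L = 5021 g cyanuric acid.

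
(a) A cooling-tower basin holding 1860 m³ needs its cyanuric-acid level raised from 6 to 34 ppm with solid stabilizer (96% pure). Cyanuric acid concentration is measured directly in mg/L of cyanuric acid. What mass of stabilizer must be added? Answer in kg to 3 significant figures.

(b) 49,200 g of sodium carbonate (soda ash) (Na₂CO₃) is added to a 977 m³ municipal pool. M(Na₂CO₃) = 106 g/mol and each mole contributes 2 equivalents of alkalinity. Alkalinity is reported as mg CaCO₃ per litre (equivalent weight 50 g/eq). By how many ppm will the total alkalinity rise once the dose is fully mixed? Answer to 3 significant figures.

(a) 54.2 kg; (b) 47.5 ppm

(a) Volume: 1860 m³ = 1,860,000 L.
(a) CYA to add: (34 − 6) = 28 mg/L × 1,860,000 L = 52,080 g cyanuric acid.
(a) At 96% purity: 52,080 / 0.96 = 54,250 g product.

(b) Volume: 977 m³ = 977,000 L.
(b) Moles of Na₂CO₃: 49,200 g ÷ 106 g/mol = 464.2 mol → 928.3 eq of alkalinity.
(b) As CaCO₃: 928.3 eq × 50 g/eq = 46,420 g.
(b) Rise: 46,420 g / 977,000 L × 1000 = 47.51 mg/L.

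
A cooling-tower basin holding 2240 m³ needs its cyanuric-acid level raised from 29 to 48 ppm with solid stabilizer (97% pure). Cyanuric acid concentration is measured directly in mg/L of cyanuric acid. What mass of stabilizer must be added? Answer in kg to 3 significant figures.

43.9 kg

Volume: 2240 m³ = 2,240,000 L.
CYA to add: (48 − 29) = 19 mg/L × 2,240,000 L = 42,560 g cyanuric acid.
At 97% purity: 42,560 / 0.97 = 43,880 g product.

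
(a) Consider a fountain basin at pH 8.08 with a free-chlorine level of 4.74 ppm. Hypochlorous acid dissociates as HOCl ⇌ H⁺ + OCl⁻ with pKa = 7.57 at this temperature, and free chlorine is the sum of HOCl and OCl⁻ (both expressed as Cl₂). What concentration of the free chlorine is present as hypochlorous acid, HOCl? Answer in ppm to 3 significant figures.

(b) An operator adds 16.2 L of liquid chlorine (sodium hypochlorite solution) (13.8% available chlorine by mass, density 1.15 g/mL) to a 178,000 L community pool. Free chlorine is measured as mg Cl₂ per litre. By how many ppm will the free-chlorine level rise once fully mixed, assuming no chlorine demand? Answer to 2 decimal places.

(a) [OCl⁻]/[HOCl] = 10^(pH − pKa) = 10^(8.08 − 7.57) = 10^0.51 = 3.236.
(a) Fraction as HOCl = 1 / (1 + 3.236) = 0.2361.
(a) HOCl = 0.2361 × 4.74 ppm = 1.119 ppm.

(b) Mass of solution: 16.2 L × 1000 mL/L × 1.15 g/mL = 18,630 g.
(b) Available chlorine delivered: 18,630 g × 0.138 = 2571 g as Cl₂.
(b) Concentration rise: 2571 g / 178,000 L = 14.44 mg/L = 14.44 ppm.

(a) 1.12 ppm; (b) 14.44 ppm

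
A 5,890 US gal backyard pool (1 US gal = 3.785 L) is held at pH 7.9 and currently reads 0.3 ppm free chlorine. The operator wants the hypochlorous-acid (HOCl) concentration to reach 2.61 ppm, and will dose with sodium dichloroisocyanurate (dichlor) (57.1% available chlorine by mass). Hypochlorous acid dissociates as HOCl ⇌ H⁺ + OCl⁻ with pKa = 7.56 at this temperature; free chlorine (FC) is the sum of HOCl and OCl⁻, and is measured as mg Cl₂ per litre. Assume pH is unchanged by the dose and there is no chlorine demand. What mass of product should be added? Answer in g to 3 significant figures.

313 g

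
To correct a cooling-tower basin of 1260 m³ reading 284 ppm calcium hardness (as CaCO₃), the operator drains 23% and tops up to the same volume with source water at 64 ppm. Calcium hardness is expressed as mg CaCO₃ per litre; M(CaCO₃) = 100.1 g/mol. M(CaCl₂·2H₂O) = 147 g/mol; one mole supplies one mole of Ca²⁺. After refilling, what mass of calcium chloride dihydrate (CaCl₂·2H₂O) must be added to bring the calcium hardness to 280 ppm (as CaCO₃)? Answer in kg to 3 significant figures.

86.2 kg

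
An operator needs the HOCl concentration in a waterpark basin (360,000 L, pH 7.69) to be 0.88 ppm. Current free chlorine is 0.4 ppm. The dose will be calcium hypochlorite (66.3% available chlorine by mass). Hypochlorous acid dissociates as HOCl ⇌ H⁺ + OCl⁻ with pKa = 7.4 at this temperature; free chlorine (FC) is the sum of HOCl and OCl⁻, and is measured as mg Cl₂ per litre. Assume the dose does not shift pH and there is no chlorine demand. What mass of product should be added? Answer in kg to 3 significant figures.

1.19 kg

[OCl⁻]/[HOCl] = 10^(pH − pKa) = 10^(7.69 − 7.4) = 1.95; fraction as HOCl = 1/(1 + 1.95) = 0.339.
Free chlorine required for 0.88 ppm HOCl: 0.88 / 0.339 = 2.596 ppm.
FC to add: 2.596 − 0.4 = 2.196 mg/L as Cl₂.
Cl₂ equivalent: 2.196 mg/L × 360,000 L = 790.5 g.
Product at 66.3% available Cl: 790.5 / 0.663 = 1192 g.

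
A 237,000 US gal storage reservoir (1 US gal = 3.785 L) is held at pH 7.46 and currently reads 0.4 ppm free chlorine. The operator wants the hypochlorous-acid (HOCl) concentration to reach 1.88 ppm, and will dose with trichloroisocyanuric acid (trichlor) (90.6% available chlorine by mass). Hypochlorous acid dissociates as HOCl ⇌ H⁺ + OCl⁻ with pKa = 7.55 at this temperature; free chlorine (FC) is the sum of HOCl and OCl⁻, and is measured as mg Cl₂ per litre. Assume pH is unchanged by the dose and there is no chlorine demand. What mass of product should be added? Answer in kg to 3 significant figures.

2.98 kg

Volume: 237,000 US gal × 3.785 L/gal = 897,045 L.
[OCl⁻]/[HOCl] = 10^(pH − pKa) = 10^(7.46 − 7.55) = 0.8128; fraction as HOCl = 1/(1 + 0.8128) = 0.5516.
Free chlorine required for 1.88 ppm HOCl: 1.88 / 0.5516 = 3.408 ppm.
FC to add: 3.408 − 0.4 = 3.008 mg/L as Cl₂.
Cl₂ equivalent: 3.008 mg/L × 897,045 L = 2698 g.
Product at 90.6% available Cl: 2698 / 0.906 = 2978 g.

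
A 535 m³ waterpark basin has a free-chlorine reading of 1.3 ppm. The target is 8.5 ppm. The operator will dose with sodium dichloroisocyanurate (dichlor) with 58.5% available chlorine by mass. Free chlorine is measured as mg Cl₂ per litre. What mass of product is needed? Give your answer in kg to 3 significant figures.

Volume: 535 m³ = 535,000 L.
Chlorine deficit: 8.5 − 1.3 = 7.2 ppm = 7.2 mg/L as Cl₂.
Cl₂ equivalent needed: 7.2 mg/L × 535,000 L = 3,852,000 mg = 3852 g.
Product at 58.5% available chlorine: 3852 / 0.585 = 6585 g.

6.58 kg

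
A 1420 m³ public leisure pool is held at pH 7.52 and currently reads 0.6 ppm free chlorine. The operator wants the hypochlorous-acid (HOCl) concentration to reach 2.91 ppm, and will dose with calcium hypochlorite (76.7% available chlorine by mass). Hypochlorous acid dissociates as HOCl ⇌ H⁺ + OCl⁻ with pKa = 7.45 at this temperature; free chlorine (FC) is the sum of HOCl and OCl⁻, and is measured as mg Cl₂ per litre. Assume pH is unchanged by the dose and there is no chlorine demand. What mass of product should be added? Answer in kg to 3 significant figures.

Volume: 1420 m³ = 1,420,000 L.
[OCl⁻]/[HOCl] = 10^(pH − pKa) = 10^(7.52 − 7.45) = 1.175; fraction as HOCl = 1/(1 + 1.175) = 0.4598.
Free chlorine required for 2.91 ppm HOCl: 2.91 / 0.4598 = 6.329 ppm.
FC to add: 6.329 − 0.6 = 5.729 mg/L as Cl₂.
Cl₂ equivalent: 5.729 mg/L × 1,420,000 L = 8135 g.
Product at 76.7% available Cl: 8135 / 0.767 = 10,610 g.

10.6 kg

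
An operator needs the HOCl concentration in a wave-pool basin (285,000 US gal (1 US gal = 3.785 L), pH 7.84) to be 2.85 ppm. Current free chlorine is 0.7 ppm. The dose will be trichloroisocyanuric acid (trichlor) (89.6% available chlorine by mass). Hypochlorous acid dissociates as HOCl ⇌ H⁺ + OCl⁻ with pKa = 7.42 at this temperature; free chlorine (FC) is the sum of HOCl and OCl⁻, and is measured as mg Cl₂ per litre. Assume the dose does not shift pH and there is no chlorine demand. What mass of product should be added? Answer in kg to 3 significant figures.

11.6 kg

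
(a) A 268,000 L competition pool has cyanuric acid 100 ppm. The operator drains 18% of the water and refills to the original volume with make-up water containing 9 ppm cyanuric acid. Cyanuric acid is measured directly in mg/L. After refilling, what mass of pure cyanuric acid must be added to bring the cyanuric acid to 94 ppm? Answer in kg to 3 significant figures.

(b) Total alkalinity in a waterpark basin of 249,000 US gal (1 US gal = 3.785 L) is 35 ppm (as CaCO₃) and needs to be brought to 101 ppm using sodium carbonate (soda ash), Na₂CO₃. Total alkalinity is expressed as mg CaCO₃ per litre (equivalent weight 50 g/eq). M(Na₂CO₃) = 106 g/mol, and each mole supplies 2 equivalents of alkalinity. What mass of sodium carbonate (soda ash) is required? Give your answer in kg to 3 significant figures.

(a) 2.78 kg; (b) 65.9 kg

(a) After draining 18% and refilling: 100 × 0.82 + 9 × 0.18 = 83.62 ppm.
(a) Deficit to target: 94 − 83.62 = 10.38 mg/L.
(a) Mass: 10.38 mg/L × 268,000 L = 2782 g cyanuric acid.

(b) Volume: 249,000 US gal × 3.785 L/gal = 942,465 L.
(b) Alkalinity to add: (101 − 35) = 66 mg/L as CaCO₃ × 942,465 L = 62,200 g as CaCO₃.
(b) Equivalents: 62,200 g ÷ 50 g/eq = 1244 eq.
(b) Each mole of Na₂CO₃ supplies 2 eq, so 1244 / 2 = 622 mol.
(b) Mass: 622 mol × 106 g/mol = 65,930 g.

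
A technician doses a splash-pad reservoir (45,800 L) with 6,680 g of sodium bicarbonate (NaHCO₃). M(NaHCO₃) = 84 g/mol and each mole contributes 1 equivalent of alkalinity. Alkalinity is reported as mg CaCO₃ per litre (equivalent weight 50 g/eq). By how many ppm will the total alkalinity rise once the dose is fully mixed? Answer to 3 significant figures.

86.8 ppm

Moles of NaHCO₃: 6,680 g ÷ 84 g/mol = 79.52 mol → 79.52 eq of alkalinity.
As CaCO₃: 79.52 eq × 50 g/eq = 3976 g.
Rise: 3976 g / 45,800 L × 1000 = 86.82 mg/L.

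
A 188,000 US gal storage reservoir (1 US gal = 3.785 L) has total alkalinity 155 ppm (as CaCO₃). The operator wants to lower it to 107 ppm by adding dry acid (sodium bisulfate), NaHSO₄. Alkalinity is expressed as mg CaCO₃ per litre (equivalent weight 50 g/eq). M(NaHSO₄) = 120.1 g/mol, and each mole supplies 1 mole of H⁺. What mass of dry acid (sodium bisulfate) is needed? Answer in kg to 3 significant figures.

82.0 kg

Volume: 188,000 US gal × 3.785 L/gal = 711,580 L.
Alkalinity to neutralize: (155 − 107) = 48 mg/L as CaCO₃ × 711,580 L = 34,160 g as CaCO₃.
Equivalents of H⁺ required: 34,160 ÷ 50 g/eq = 683.1 eq = 683.1 mol NaHSO₄.
Mass of NaHSO₄: 683.1 × 120.1 = 82,040 g.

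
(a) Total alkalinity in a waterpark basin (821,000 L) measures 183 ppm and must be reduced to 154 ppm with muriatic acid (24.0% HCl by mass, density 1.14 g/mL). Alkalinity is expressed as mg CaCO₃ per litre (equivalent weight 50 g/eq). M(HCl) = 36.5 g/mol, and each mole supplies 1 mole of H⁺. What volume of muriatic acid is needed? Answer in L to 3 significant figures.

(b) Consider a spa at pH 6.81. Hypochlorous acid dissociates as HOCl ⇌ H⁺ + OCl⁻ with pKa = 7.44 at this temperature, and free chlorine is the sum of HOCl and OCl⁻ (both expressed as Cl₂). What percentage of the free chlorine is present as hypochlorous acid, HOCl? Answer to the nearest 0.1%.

(a) Alkalinity to neutralize: (183 − 154) = 29 mg/L as CaCO₃ × 821,000 L = 23,810 g as CaCO₃.
(a) Equivalents of H⁺ required: 23,810 ÷ 50 g/eq = 476.2 eq = 476.2 mol HCl.
(a) Mass of HCl: 476.2 × 36.5 = 17,380 g.
(a) Mass of 24.0% solution: 17,380 / 0.24 = 72,420 g.
(a) Volume: 72,420 g ÷ 1.14 g/mL = 63,530 mL.

(b) [OCl⁻]/[HOCl] = 10^(pH − pKa) = 10^(6.81 − 7.44) = 10^-0.63 = 0.2344.
(b) Fraction as HOCl = 1 / (1 + 0.2344) = 0.8101.

(a) 63.5 L; (b) 81.0%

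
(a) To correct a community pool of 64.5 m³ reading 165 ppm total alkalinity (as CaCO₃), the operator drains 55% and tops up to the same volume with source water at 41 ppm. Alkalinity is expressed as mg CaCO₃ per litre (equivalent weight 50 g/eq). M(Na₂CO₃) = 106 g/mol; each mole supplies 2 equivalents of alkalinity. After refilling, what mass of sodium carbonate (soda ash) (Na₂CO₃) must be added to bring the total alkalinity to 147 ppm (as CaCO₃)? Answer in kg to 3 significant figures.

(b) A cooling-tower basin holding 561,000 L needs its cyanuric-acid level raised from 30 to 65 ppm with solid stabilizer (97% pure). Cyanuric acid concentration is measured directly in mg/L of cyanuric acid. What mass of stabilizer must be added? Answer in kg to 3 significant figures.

(a) Volume: 64.5 m³ = 64,500 L.
(a) After draining 55% and refilling: 165 × 0.45 + 41 × 0.55 = 96.8 ppm.
(a) Deficit to target: 147 − 96.8 = 50.2 mg/L.
(a) As CaCO₃: 50.2 mg/L × 64,500 L = 3238 g; ÷ 50 g/eq ÷ 2 = 32.38 mol Na₂CO₃.
(a) Mass: 32.38 × 106 = 3432 g.

(b) CYA to add: (65 − 30) = 35 mg/L × 561,000 L = 19,640 g cyanuric acid.
(b) At 97% purity: 19,640 / 0.97 = 20,240 g product.

(a) 3.43 kg; (b) 20.2 kg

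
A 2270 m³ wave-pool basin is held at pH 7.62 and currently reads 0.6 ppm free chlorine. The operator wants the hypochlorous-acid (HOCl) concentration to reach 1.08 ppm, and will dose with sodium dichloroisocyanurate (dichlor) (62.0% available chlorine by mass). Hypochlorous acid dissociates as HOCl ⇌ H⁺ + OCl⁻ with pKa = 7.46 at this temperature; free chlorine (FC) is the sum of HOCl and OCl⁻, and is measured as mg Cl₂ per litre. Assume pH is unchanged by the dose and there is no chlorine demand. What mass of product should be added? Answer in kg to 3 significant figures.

7.47 kg

Volume: 2270 m³ = 2,270,000 L.
[OCl⁻]/[HOCl] = 10^(pH − pKa) = 10^(7.62 − 7.46) = 1.445; fraction as HOCl = 1/(1 + 1.445) = 0.4089.
Free chlorine required for 1.08 ppm HOCl: 1.08 / 0.4089 = 2.641 ppm.
FC to add: 2.641 − 0.6 = 2.041 mg/L as Cl₂.
Cl₂ equivalent: 2.041 mg/L × 2,270,000 L = 4633 g.
Product at 62.0% available Cl: 4633 / 0.62 = 7473 g.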